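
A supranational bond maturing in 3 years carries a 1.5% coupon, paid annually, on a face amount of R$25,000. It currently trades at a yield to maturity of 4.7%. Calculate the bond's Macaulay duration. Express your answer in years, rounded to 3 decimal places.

2.954 years

Periodic yield y = 0.047. Discount each cash flow and weight by its year:
  t   CF        PV=CF/(1+0.047)^t    t·PV
  1       375.00       358.1662       358.1662
  2       375.00       342.0881       684.1761
  3    25,375.00    22,108.8425    66,326.5275
  Σ                 22,809.0967    67,368.8698
Price P = Σ PV = 22,809.0967.
Macaulay duration = Σ(t·PV) / P = 67,368.8698 / 22,809.0967 = 2.95360 years.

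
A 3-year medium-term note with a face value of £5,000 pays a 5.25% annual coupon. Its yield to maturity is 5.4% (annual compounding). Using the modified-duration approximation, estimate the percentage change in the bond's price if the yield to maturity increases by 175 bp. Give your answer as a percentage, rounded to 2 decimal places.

-4.74%

Periodic yield y = 0.054. Modified duration first:
  t   CF        PV=CF/(1+0.054)^t    t·PV
  1       262.50       249.0512       249.0512
  2       262.50       236.2915       472.5830
  3     5,262.50     4,494.3850    13,483.1551
  Σ                  4,979.7278    14,204.7893
P = 4,979.7278; D_Mac = 2.85252 yrs; D_mod = 2.85252/(1+0.054) = 2.70638 yrs.
ΔP/P ≈ -D_mod · Δy = -2.70638 × (+0.0175) = -0.047362 = -4.7362%.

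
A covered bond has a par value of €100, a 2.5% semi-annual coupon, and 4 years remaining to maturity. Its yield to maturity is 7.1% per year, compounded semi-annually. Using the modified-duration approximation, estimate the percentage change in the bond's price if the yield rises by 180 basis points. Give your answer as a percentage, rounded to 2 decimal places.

-6.63%

Periodic yield y = 0.0355. Modified duration first:
  t   CF        PV=CF/(1+0.0355)^t    t·PV
  1         1.25         1.2071         1.2071
  2         1.25         1.1658         2.3315
  3         1.25         1.1258         3.3774
  4         1.25         1.0872         4.3488
  5         1.25         1.0499         5.2496
  6         1.25         1.0139         6.0836
  7         1.25         0.9792         6.8542
  8       101.25        76.5939       612.7512
  Σ                     84.2228       642.2035
P = 84.2228; D_Mac = 7.62505 half-year periods = 3.81253 yrs; D_mod = 3.81253/(1+0.0355) = 3.68182 yrs.
ΔP/P ≈ -D_mod · Δy = -3.68182 × (+0.018) = -0.066273 = -6.6273%.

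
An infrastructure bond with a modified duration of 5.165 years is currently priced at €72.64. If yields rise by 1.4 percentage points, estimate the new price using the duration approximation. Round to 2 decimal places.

€67.39

Duration approximation: ΔP/P ≈ -D_mod · Δy = -5.165 × (+0.014) = -0.072310.
New price ≈ 72.64 × (1 - 0.072310) = 67.3874016.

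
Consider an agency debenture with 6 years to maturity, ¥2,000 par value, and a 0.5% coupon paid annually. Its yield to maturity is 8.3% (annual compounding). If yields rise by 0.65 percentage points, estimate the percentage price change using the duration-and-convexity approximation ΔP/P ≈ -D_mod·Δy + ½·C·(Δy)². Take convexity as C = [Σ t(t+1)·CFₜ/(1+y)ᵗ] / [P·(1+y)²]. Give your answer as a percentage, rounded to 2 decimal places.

With y = 0.083:
  t   CF        PV=CF/(1+0.083)^t    t·PV        t(t+1)·PV
  1        10.00         9.2336         9.2336          18.4672
  2        10.00         8.5260        17.0519          51.1557
  3        10.00         7.8725        23.6176          94.4704
  4        10.00         7.2692        29.0768         145.3839
  5        10.00         6.7121        33.5604         201.3627
  6     2,010.00     1,245.7340     7,474.4040      52,320.8280
  Σ                  1,285.3474     7,586.9443      52,831.6679
P = 1,285.3474; D_Mac = 5.90264 yrs; D_mod = 5.45027 yrs; C = 35.04426.
Duration effect: -5.45027 × (+0.0065) = -0.035427
Convexity effect: 0.5 × 35.04426 × (0.0065)² = +0.0007403
ΔP/P ≈ -0.035427 + 0.0007403 = -0.034686 = -3.4686%.

-3.47%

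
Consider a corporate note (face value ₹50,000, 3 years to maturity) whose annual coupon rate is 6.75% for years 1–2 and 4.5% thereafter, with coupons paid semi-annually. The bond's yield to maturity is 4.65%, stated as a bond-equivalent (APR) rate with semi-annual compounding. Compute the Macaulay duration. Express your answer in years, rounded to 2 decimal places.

2.77 years

Periodic yield y = 0.02325. Discount each cash flow and weight by its period:
  t   CF        PV=CF/(1+0.02325)^t    t·PV
  1     1,687.50     1,649.1571     1,649.1571
  2     1,687.50     1,611.6854     3,223.3708
  3     1,687.50     1,575.0651     4,725.1954
  4     1,687.50     1,539.2770     6,157.1078
  5     1,125.00     1,002.8680     5,014.3398
  6    51,125.00    44,539.2399   267,235.4394
  Σ                 51,917.2925   288,004.6104
Price P = Σ PV = 51,917.2925.
Macaulay duration = Σ(t·PV) / P = 288,004.6104 / 51,917.2925 = 5.54737 half-year periods.
In years: 5.54737 / 2 = 2.77369 years.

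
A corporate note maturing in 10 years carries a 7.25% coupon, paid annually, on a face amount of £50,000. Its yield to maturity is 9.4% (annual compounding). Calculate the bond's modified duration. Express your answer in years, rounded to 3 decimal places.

6.612 years

Periodic yield y = 0.094. First find Macaulay duration:
  t   CF        PV=CF/(1+0.094)^t    t·PV
  1     3,625.00     3,313.5283     3,313.5283
  2     3,625.00     3,028.8193     6,057.6386
  3     3,625.00     2,768.5734     8,305.7203
  4     3,625.00     2,530.6887    10,122.7547
  5     3,625.00     2,313.2438    11,566.2188
  6     3,625.00     2,114.4824    12,686.8945
  7     3,625.00     1,932.7993    13,529.5950
  8     3,625.00     1,766.7270    14,133.8156
  9     3,625.00     1,614.9241    14,534.3168
  10   53,625.00    21,837.0559   218,370.5587
  Σ                 43,220.8421   312,621.0415
P = 43,220.8421; Macaulay duration = 312,621.0415 / 43,220.8421 = 7.23311 years.
Modified duration = D_Mac / (1 + y) = 7.23311 / 1.094 = 6.61162 years.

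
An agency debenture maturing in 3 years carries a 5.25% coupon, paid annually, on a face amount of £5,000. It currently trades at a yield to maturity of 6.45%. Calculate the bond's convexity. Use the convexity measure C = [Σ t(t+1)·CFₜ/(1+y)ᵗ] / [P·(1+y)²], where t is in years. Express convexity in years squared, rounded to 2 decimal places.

9.89

With y = 0.0645:
  t   CF        PV=CF/(1+0.0645)^t    t·PV        t(t+1)·PV
  1       262.50       246.5946       246.5946         493.1893
  2       262.50       231.6530       463.3061       1,389.9182
  3     5,262.50     4,362.6976    13,088.0928      52,352.3713
  Σ                  4,840.9453    13,797.9935      54,235.4787
P = 4,840.9453.
Convexity = Σ t(t+1)·PV / [P·(1+y)²] = 54,235.4787 / (4,840.9453 × 1.133160) = 9.88694.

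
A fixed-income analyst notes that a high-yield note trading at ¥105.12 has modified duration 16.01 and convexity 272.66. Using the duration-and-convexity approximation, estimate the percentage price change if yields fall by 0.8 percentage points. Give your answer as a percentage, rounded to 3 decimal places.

Duration effect: -D_mod·Δy = -16.01 × (-0.008) = +0.128080
Convexity effect: ½·C·(Δy)² = 0.5 × 272.66 × (-0.008)² = +0.00872512
ΔP/P ≈ +0.128080 + 0.00872512 = +0.13680512
= +13.680512%.

+13.681%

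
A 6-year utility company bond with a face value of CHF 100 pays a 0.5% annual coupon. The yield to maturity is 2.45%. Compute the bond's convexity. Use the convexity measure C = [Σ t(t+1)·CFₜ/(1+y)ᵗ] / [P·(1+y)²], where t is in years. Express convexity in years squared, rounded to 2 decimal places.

39.31

With y = 0.0245:
  t   CF        PV=CF/(1+0.0245)^t    t·PV        t(t+1)·PV
  1         0.50         0.4880         0.4880           0.9761
  2         0.50         0.4764         0.9527           2.8582
  3         0.50         0.4650         1.3949           5.5798
  4         0.50         0.4539         1.8154           9.0772
  5         0.50         0.4430         2.2150          13.2902
  6       100.50        86.9149       521.4895       3,650.4262
  Σ                     89.2412       528.3557       3,682.2077
P = 89.2412.
Convexity = Σ t(t+1)·PV / [P·(1+y)²] = 3,682.2077 / (89.2412 × 1.049600) = 39.31145.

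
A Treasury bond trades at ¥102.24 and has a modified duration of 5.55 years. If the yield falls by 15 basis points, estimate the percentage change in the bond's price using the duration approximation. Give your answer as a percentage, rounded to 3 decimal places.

+0.833%

Duration approximation: ΔP/P ≈ -D_mod · Δy = -5.55 × (-0.0015) = +0.008325.
As a percentage: +0.8325%.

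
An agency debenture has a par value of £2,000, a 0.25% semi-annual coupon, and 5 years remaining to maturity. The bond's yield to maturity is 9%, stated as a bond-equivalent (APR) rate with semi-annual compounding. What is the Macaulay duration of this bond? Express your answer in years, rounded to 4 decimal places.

Periodic yield y = 0.045. Discount each cash flow and weight by its period:
  t   CF        PV=CF/(1+0.045)^t    t·PV
  1         2.50         2.3923         2.3923
  2         2.50         2.2893         4.5786
  3         2.50         2.1907         6.5722
  4         2.50         2.0964         8.3856
  5         2.50         2.0061        10.0306
  6         2.50         1.9197        11.5184
  7         2.50         1.8371        12.8595
  8         2.50         1.7580        14.0637
  9         2.50         1.6823        15.1403
  10    2,002.50     1,289.4652    12,894.6518
  Σ                  1,307.6372    12,980.1933
Price P = Σ PV = 1,307.6372.
Macaulay duration = Σ(t·PV) / P = 12,980.1933 / 1,307.6372 = 9.92645 half-year periods.
In years: 9.92645 / 2 = 4.96322 years.

4.9632 years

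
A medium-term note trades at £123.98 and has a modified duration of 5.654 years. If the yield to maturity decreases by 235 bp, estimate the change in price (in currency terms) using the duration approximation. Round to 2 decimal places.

Duration approximation: ΔP/P ≈ -D_mod · Δy = -5.654 × (-0.0235) = +0.132869.
ΔP ≈ 123.98 × (+0.132869) = +16.47309862.

+£16.47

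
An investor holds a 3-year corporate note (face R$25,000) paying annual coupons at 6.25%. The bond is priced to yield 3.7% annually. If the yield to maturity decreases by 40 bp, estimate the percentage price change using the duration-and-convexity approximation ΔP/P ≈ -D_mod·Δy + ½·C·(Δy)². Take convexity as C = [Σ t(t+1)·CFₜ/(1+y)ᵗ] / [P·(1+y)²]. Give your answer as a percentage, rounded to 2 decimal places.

With y = 0.037:
  t   CF        PV=CF/(1+0.037)^t    t·PV        t(t+1)·PV
  1     1,562.50     1,506.7502     1,506.7502       3,013.5005
  2     1,562.50     1,452.9896     2,905.9792       8,717.9377
  3    26,562.50    23,819.5020    71,458.5061     285,834.0246
  Σ                 26,779.2419    75,871.2356     297,565.4628
P = 26,779.2419; D_Mac = 2.83321 yrs; D_mod = 2.73212 yrs; C = 10.33301.
Duration effect: -2.73212 × (-0.004) = +0.010928
Convexity effect: 0.5 × 10.33301 × (-0.004)² = +0.0000827
ΔP/P ≈ +0.010928 + 0.0000827 = +0.011011 = +1.1011%.

+1.10%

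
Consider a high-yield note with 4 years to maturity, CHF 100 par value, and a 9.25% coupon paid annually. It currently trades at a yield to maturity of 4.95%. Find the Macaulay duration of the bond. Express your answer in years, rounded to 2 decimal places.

Periodic yield y = 0.0495. Discount each cash flow and weight by its year:
  t   CF        PV=CF/(1+0.0495)^t    t·PV
  1         9.25         8.8137         8.8137
  2         9.25         8.3980        16.7960
  3         9.25         8.0019        24.0058
  4       109.25        90.0516       360.2066
  Σ                    115.2653       409.8221
Price P = Σ PV = 115.2653.
Macaulay duration = Σ(t·PV) / P = 409.8221 / 115.2653 = 3.55547 years.

3.56 years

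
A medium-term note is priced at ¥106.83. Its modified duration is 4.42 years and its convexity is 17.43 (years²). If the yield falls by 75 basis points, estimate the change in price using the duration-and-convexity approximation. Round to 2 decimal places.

Duration effect: -D_mod·Δy = -4.42 × (-0.0075) = +0.033150
Convexity effect: ½·C·(Δy)² = 0.5 × 17.43 × (-0.0075)² = +0.00049021875
ΔP/P ≈ +0.033150 + 0.00049021875 = +0.03364021875
ΔP ≈ 106.83 × (+0.03364021875) = +3.5937845690625.

+¥3.59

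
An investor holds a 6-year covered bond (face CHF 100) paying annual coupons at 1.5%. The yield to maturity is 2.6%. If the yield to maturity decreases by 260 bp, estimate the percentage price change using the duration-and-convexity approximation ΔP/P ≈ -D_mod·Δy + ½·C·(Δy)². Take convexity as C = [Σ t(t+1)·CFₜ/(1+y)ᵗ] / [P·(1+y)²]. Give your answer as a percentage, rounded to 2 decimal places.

+15.91%

With y = 0.026:
  t   CF        PV=CF/(1+0.026)^t    t·PV        t(t+1)·PV
  1         1.50         1.4620         1.4620           2.9240
  2         1.50         1.4249         2.8499           8.5496
  3         1.50         1.3888         4.1665          16.6660
  4         1.50         1.3536         5.4145          27.0727
  5         1.50         1.3193         6.5967          39.5800
  6       101.50        87.0125       522.0753       3,654.5269
  Σ                     93.9613       542.5648       3,749.3192
P = 93.9613; D_Mac = 5.77435 yrs; D_mod = 5.62802 yrs; C = 37.90607.
Duration effect: -5.62802 × (-0.026) = +0.146328
Convexity effect: 0.5 × 37.90607 × (-0.026)² = +0.0128123
ΔP/P ≈ +0.146328 + 0.0128123 = +0.159141 = +15.9141%.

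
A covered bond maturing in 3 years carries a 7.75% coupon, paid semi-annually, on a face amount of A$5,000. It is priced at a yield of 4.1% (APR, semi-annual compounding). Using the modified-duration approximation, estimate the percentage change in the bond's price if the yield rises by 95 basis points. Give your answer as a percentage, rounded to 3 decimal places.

-2.559%

Periodic yield y = 0.0205. Modified duration first:
  t   CF        PV=CF/(1+0.0205)^t    t·PV
  1       193.75       189.8579       189.8579
  2       193.75       186.0440       372.0880
  3       193.75       182.3067       546.9202
  4       193.75       178.6445       714.5780
  5       193.75       175.0559       875.2793
  6     5,193.75     4,598.3602    27,590.1612
  Σ                  5,510.2692    30,288.8846
P = 5,510.2692; D_Mac = 5.49681 half-year periods = 2.74840 yrs; D_mod = 2.74840/(1+0.0205) = 2.69319 yrs.
ΔP/P ≈ -D_mod · Δy = -2.69319 × (+0.0095) = -0.025585 = -2.5585%.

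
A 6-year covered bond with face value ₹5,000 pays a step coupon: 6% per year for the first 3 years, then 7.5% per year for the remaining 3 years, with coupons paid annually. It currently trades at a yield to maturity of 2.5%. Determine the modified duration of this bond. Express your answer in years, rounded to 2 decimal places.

Periodic yield y = 0.025. First find Macaulay duration:
  t   CF        PV=CF/(1+0.025)^t    t·PV
  1       300.00       292.6829       292.6829
  2       300.00       285.5443       571.0886
  3       300.00       278.5798       835.7395
  4       375.00       339.7315     1,358.9260
  5       375.00       331.4454     1,657.2268
  6     5,375.00     4,634.8457    27,809.0739
  Σ                  6,162.8296    32,524.7377
P = 6,162.8296; Macaulay duration = 32,524.7377 / 6,162.8296 = 5.27757 years.
Modified duration = D_Mac / (1 + y) = 5.27757 / 1.025 = 5.14884 years.

5.15 years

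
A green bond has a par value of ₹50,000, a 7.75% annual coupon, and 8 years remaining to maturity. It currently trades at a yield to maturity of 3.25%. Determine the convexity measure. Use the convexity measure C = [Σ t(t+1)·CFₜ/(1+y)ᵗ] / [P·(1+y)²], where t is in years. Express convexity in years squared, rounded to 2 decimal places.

With y = 0.0325:
  t   CF        PV=CF/(1+0.0325)^t    t·PV        t(t+1)·PV
  1     3,875.00     3,753.0266     3,753.0266       7,506.0533
  2     3,875.00     3,634.8926     7,269.7852      21,809.3557
  3     3,875.00     3,520.4771    10,561.4314      42,245.7254
  4     3,875.00     3,409.6631    13,638.6523      68,193.2614
  5     3,875.00     3,302.3371    16,511.6856      99,070.1134
  6     3,875.00     3,198.3895    19,190.3367     134,332.3571
  7     3,875.00     3,097.7138    21,683.9963     173,471.9704
  8    53,875.00    41,712.5558   333,700.4463   3,003,304.0170
  Σ                 65,629.0556   426,309.3604   3,549,932.8536
P = 65,629.0556.
Convexity = Σ t(t+1)·PV / [P·(1+y)²] = 3,549,932.8536 / (65,629.0556 × 1.066056) = 50.73923.

50.74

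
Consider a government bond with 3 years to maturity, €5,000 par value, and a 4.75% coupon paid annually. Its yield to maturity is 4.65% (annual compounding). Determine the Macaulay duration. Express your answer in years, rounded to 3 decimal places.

Periodic yield y = 0.0465. Discount each cash flow and weight by its year:
  t   CF        PV=CF/(1+0.0465)^t    t·PV
  1       237.50       226.9470       226.9470
  2       237.50       216.8628       433.7257
  3     5,237.50     4,569.8962    13,709.6887
  Σ                  5,013.7060    14,370.3613
Price P = Σ PV = 5,013.7060.
Macaulay duration = Σ(t·PV) / P = 14,370.3613 / 5,013.7060 = 2.86622 years.

2.866 years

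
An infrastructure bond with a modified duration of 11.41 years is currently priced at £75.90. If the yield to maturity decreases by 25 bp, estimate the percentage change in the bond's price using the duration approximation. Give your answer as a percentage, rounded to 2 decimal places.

Duration approximation: ΔP/P ≈ -D_mod · Δy = -11.41 × (-0.0025) = +0.028525.
As a percentage: +2.8525%.

+2.85%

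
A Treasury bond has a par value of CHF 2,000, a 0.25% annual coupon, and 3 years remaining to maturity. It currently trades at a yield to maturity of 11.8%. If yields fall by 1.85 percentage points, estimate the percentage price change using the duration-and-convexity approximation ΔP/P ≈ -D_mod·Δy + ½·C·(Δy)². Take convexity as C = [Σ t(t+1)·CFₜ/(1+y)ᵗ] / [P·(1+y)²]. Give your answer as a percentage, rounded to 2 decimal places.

With y = 0.118:
  t   CF        PV=CF/(1+0.118)^t    t·PV        t(t+1)·PV
  1         5.00         4.4723         4.4723           8.9445
  2         5.00         4.0002         8.0005          24.0015
  3     2,005.00     1,434.7921     4,304.3762      17,217.5048
  Σ                  1,443.2646     4,316.8490      17,250.4508
P = 1,443.2646; D_Mac = 2.99103 yrs; D_mod = 2.67534 yrs; C = 9.56249.
Duration effect: -2.67534 × (-0.0185) = +0.049494
Convexity effect: 0.5 × 9.56249 × (-0.0185)² = +0.0016364
ΔP/P ≈ +0.049494 + 0.0016364 = +0.051130 = +5.1130%.

+5.11%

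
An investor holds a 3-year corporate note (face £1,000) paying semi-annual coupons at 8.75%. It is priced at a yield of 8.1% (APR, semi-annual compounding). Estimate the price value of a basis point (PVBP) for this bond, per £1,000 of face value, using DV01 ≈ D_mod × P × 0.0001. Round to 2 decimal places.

Periodic yield y = 0.0405.
  t   CF        PV=CF/(1+0.0405)^t    t·PV
  1        43.75        42.0471        42.0471
  2        43.75        40.4105        80.8209
  3        43.75        38.8375       116.5126
  4        43.75        37.3259       149.3034
  5        43.75        35.8730       179.3650
  6     1,043.75       822.5153     4,935.0918
  Σ                  1,017.0092     5,503.1408
P = 1,017.0092; D_Mac = 5.41110 half-year periods = 2.70555 yrs; D_mod = 2.60024 yrs.
DV01 ≈ 2.60024 × 1,017.0092 × 0.0001 = 0.264447.

£0.26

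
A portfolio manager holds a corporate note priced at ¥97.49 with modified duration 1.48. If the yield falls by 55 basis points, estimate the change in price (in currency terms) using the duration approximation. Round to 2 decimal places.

+¥0.79

Duration approximation: ΔP/P ≈ -D_mod · Δy = -1.48 × (-0.0055) = +0.008140.
ΔP ≈ 97.49 × (+0.008140) = +0.7935686.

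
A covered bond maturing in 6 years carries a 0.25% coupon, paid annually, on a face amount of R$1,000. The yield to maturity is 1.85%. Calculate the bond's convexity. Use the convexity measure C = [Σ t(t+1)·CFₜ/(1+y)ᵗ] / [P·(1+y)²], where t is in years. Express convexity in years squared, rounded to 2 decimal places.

With y = 0.0185:
  t   CF        PV=CF/(1+0.0185)^t    t·PV        t(t+1)·PV
  1         2.50         2.4546         2.4546           4.9092
  2         2.50         2.4100         4.8200          14.4600
  3         2.50         2.3662         7.0987          28.3948
  4         2.50         2.3232         9.2930          46.4650
  5         2.50         2.2811        11.4053          68.4315
  6     1,002.50       898.0865     5,388.5192      37,719.6341
  Σ                    909.9217     5,423.5907      37,882.2946
P = 909.9217.
Convexity = Σ t(t+1)·PV / [P·(1+y)²] = 37,882.2946 / (909.9217 × 1.037342) = 40.13379.

40.13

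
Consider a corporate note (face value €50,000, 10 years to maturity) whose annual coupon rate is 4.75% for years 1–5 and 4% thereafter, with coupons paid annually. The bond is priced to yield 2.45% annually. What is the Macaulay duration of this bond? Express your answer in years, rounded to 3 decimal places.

8.381 years

Periodic yield y = 0.0245. Discount each cash flow and weight by its year:
  t   CF        PV=CF/(1+0.0245)^t    t·PV
  1     2,375.00     2,318.2040     2,318.2040
  2     2,375.00     2,262.7662     4,525.5325
  3     2,375.00     2,208.6542     6,625.9626
  4     2,375.00     2,155.8362     8,623.3449
  5     2,375.00     2,104.2813    10,521.4066
  6     2,000.00     1,729.6500    10,377.8997
  7     2,000.00     1,688.2869    11,818.0085
  8     2,000.00     1,647.9131    13,183.3044
  9     2,000.00     1,608.5047    14,476.5422
  10   52,000.00    40,821.0072   408,210.0721
  Σ                 58,545.1038   490,680.2775
Price P = Σ PV = 58,545.1038.
Macaulay duration = Σ(t·PV) / P = 490,680.2775 / 58,545.1038 = 8.38124 years.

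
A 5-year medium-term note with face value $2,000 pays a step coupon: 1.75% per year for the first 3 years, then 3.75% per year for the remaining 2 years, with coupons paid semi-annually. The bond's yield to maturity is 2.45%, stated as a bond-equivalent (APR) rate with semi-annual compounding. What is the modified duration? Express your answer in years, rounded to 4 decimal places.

4.7271 years

Periodic yield y = 0.01225. First find Macaulay duration:
  t   CF        PV=CF/(1+0.01225)^t    t·PV
  1        17.50        17.2882        17.2882
  2        17.50        17.0790        34.1580
  3        17.50        16.8723        50.6169
  4        17.50        16.6681        66.6725
  5        17.50        16.4664        82.3321
  6        17.50        16.2671        97.6029
  7        37.50        34.4363       241.0543
  8        37.50        34.0196       272.1567
  9        37.50        33.6079       302.4710
  10    2,037.50     1,803.9303    18,039.3034
  Σ                  2,006.6354    19,203.6560
P = 2,006.6354; Macaulay duration = 19,203.6560 / 2,006.6354 = 9.57008 half-year periods = 4.78504 years.
Modified duration = D_Mac / (1 + y) = 4.78504 / 1.01225 = 4.72713 years.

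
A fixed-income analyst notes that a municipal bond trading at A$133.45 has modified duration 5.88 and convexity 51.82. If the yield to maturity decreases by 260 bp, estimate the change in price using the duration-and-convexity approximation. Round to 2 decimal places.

+A$22.74

Duration effect: -D_mod·Δy = -5.88 × (-0.026) = +0.152880
Convexity effect: ½·C·(Δy)² = 0.5 × 51.82 × (-0.026)² = +0.01751516
ΔP/P ≈ +0.152880 + 0.01751516 = +0.17039516
ΔP ≈ 133.45 × (+0.17039516) = +22.739234102.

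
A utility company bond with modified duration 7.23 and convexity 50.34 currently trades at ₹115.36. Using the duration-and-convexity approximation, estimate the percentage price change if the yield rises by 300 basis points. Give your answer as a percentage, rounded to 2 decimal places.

-19.42%

Duration effect: -D_mod·Δy = -7.23 × (+0.03) = -0.216900
Convexity effect: ½·C·(Δy)² = 0.5 × 50.34 × (0.03)² = +0.0226530
ΔP/P ≈ -0.216900 + 0.0226530 = -0.194247
= -19.4247%.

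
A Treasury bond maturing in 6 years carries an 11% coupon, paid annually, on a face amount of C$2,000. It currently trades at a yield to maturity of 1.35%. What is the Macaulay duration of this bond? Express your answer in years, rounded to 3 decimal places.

4.970 years

Periodic yield y = 0.0135. Discount each cash flow and weight by its year:
  t   CF        PV=CF/(1+0.0135)^t    t·PV
  1       220.00       217.0696       217.0696
  2       220.00       214.1782       428.3563
  3       220.00       211.3253       633.9758
  4       220.00       208.5104       834.0415
  5       220.00       205.7330     1,028.6649
  6     2,220.00     2,048.3797    12,290.2780
  Σ                  3,105.1960    15,432.3861
Price P = Σ PV = 3,105.1960.
Macaulay duration = Σ(t·PV) / P = 15,432.3861 / 3,105.1960 = 4.96986 years.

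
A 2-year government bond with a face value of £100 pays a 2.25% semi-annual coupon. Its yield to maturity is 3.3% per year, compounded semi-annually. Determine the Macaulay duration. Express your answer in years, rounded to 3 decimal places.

1.966 years

Periodic yield y = 0.0165. Discount each cash flow and weight by its period:
  t   CF        PV=CF/(1+0.0165)^t    t·PV
  1        1.125         1.1067         1.1067
  2        1.125         1.0888         2.1775
  3        1.125         1.0711         3.2133
  4      101.125        94.7172       378.8689
  Σ                     97.9838       385.3665
Price P = Σ PV = 97.9838.
Macaulay duration = Σ(t·PV) / P = 385.3665 / 97.9838 = 3.93296 half-year periods.
In years: 3.93296 / 2 = 1.96648 years.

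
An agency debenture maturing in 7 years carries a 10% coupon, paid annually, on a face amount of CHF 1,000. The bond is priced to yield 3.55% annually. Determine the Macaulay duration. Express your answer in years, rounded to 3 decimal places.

Periodic yield y = 0.0355. Discount each cash flow and weight by its year:
  t   CF        PV=CF/(1+0.0355)^t    t·PV
  1       100.00        96.5717        96.5717
  2       100.00        93.2609       186.5219
  3       100.00        90.0637       270.1910
  4       100.00        86.9760       347.9041
  5       100.00        83.9942       419.9712
  6       100.00        81.1147       486.6880
  7     1,100.00       861.6720     6,031.7037
  Σ                  1,393.6532     7,839.5517
Price P = Σ PV = 1,393.6532.
Macaulay duration = Σ(t·PV) / P = 7,839.5517 / 1,393.6532 = 5.62518 years.

5.625 years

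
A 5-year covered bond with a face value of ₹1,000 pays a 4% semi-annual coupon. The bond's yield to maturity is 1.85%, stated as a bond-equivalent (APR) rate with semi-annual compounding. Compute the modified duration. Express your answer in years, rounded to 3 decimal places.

4.563 years

Periodic yield y = 0.00925. First find Macaulay duration:
  t   CF        PV=CF/(1+0.00925)^t    t·PV
  1        20.00        19.8167        19.8167
  2        20.00        19.6351        39.2701
  3        20.00        19.4551        58.3653
  4        20.00        19.2768        77.1072
  5        20.00        19.1001        95.5006
  6        20.00        18.9251       113.5504
  7        20.00        18.7516       131.2613
  8        20.00        18.5798       148.6380
  9        20.00        18.4095       165.6852
  10    1,020.00       930.2777     9,302.7766
  Σ                  1,102.2274    10,151.9715
P = 1,102.2274; Macaulay duration = 10,151.9715 / 1,102.2274 = 9.21042 half-year periods = 4.60521 years.
Modified duration = D_Mac / (1 + y) = 4.60521 / 1.00925 = 4.56300 years.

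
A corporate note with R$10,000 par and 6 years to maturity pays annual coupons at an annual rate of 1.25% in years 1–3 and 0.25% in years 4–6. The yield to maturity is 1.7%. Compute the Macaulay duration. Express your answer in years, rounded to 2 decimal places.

5.84 years

Periodic yield y = 0.017. Discount each cash flow and weight by its year:
  t   CF        PV=CF/(1+0.017)^t    t·PV
  1       125.00       122.9105       122.9105
  2       125.00       120.8560       241.7119
  3       125.00       118.8358       356.5073
  4        25.00        23.3699        93.4795
  5        25.00        22.9792       114.8961
  6    10,025.00     9,060.6356    54,363.8135
  Σ                  9,469.5869    55,293.3188
Price P = Σ PV = 9,469.5869.
Macaulay duration = Σ(t·PV) / P = 55,293.3188 / 9,469.5869 = 5.83904 years.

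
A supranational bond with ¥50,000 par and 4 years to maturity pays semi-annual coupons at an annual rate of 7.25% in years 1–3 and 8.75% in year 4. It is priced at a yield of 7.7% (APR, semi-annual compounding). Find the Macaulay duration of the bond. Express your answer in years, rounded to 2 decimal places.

Periodic yield y = 0.0385. Discount each cash flow and weight by its period:
  t   CF        PV=CF/(1+0.0385)^t    t·PV
  1     1,812.50     1,745.3057     1,745.3057
  2     1,812.50     1,680.6025     3,361.2051
  3     1,812.50     1,618.2981     4,854.8942
  4     1,812.50     1,558.3034     6,233.2135
  5     1,812.50     1,500.5329     7,502.6643
  6     1,812.50     1,444.9041     8,669.4243
  7     2,187.50     1,679.2005    11,754.4035
  8    52,187.50    38,575.7595   308,606.0763
  Σ                 49,802.9067   352,727.1869
Price P = Σ PV = 49,802.9067.
Macaulay duration = Σ(t·PV) / P = 352,727.1869 / 49,802.9067 = 7.08246 half-year periods.
In years: 7.08246 / 2 = 3.54123 years.

3.54 years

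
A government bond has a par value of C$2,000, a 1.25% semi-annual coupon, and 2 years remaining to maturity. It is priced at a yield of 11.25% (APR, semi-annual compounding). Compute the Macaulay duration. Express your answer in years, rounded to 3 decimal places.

Periodic yield y = 0.05625. Discount each cash flow and weight by its period:
  t   CF        PV=CF/(1+0.05625)^t    t·PV
  1        12.50        11.8343        11.8343
  2        12.50        11.2041        22.4082
  3        12.50        10.6074        31.8223
  4     2,012.50     1,616.8473     6,467.3891
  Σ                  1,650.4931     6,533.4539
Price P = Σ PV = 1,650.4931.
Macaulay duration = Σ(t·PV) / P = 6,533.4539 / 1,650.4931 = 3.95849 half-year periods.
In years: 3.95849 / 2 = 1.97924 years.

1.979 years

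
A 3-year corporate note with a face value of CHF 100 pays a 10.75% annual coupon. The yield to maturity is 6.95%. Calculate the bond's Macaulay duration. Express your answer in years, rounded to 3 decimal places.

Periodic yield y = 0.0695. Discount each cash flow and weight by its year:
  t   CF        PV=CF/(1+0.0695)^t    t·PV
  1        10.75        10.0514        10.0514
  2        10.75         9.3982        18.7965
  3       110.75        90.5318       271.5955
  Σ                    109.9815       300.4435
Price P = Σ PV = 109.9815.
Macaulay duration = Σ(t·PV) / P = 300.4435 / 109.9815 = 2.73176 years.

2.732 years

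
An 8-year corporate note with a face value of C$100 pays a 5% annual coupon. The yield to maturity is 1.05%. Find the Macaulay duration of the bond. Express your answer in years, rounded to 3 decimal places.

6.957 years

Periodic yield y = 0.0105. Discount each cash flow and weight by its year:
  t   CF        PV=CF/(1+0.0105)^t    t·PV
  1         5.00         4.9480         4.9480
  2         5.00         4.8966         9.7933
  3         5.00         4.8458        14.5373
  4         5.00         4.7954        19.1816
  5         5.00         4.7456        23.7279
  6         5.00         4.6963        28.1776
  7         5.00         4.6475        32.5322
  8       105.00        96.5826       772.6606
  Σ                    130.1577       905.5584
Price P = Σ PV = 130.1577.
Macaulay duration = Σ(t·PV) / P = 905.5584 / 130.1577 = 6.95739 years.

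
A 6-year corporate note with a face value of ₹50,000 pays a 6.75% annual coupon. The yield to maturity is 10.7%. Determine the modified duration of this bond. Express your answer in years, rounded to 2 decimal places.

Periodic yield y = 0.107. First find Macaulay duration:
  t   CF        PV=CF/(1+0.107)^t    t·PV
  1     3,375.00     3,048.7805     3,048.7805
  2     3,375.00     2,754.0926     5,508.1852
  3     3,375.00     2,487.8885     7,463.6655
  4     3,375.00     2,247.4151     8,989.6604
  5     3,375.00     2,030.1853    10,150.9264
  6    53,375.00    29,003.6171   174,021.7025
  Σ                 41,571.9790   209,182.9204
P = 41,571.9790; Macaulay duration = 209,182.9204 / 41,571.9790 = 5.03182 years.
Modified duration = D_Mac / (1 + y) = 5.03182 / 1.107 = 4.54546 years.

4.55 years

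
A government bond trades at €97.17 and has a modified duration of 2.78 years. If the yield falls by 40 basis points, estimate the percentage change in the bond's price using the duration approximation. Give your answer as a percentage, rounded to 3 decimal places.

Duration approximation: ΔP/P ≈ -D_mod · Δy = -2.78 × (-0.004) = +0.011120.
As a percentage: +1.1120%.

+1.112%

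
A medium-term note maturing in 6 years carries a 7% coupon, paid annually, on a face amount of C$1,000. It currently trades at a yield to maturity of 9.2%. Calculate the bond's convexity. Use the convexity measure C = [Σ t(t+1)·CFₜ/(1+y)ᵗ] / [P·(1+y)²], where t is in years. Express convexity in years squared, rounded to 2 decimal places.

With y = 0.092:
  t   CF        PV=CF/(1+0.092)^t    t·PV        t(t+1)·PV
  1        70.00        64.1026        64.1026         128.2051
  2        70.00        58.7020       117.4040         352.2119
  3        70.00        53.7564       161.2692         645.0767
  4        70.00        49.2275       196.9099         984.5493
  5        70.00        45.0801       225.4005       1,352.4029
  6     1,070.00       631.0270     3,786.1620      26,503.1343
  Σ                    901.8955     4,551.2481      29,965.5803
P = 901.8955.
Convexity = Σ t(t+1)·PV / [P·(1+y)²] = 29,965.5803 / (901.8955 × 1.192464) = 27.86257.

27.86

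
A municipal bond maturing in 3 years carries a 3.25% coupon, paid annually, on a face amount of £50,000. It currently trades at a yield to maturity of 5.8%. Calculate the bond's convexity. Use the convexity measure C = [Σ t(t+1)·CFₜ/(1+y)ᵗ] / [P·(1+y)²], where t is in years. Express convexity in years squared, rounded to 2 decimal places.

With y = 0.058:
  t   CF        PV=CF/(1+0.058)^t    t·PV        t(t+1)·PV
  1     1,625.00     1,535.9168     1,535.9168       3,071.8336
  2     1,625.00     1,451.7172     2,903.4345       8,710.3034
  3    51,625.00    43,591.6253   130,774.8758     523,099.5033
  Σ                 46,579.2593   135,214.2271     534,881.6403
P = 46,579.2593.
Convexity = Σ t(t+1)·PV / [P·(1+y)²] = 534,881.6403 / (46,579.2593 × 1.119364) = 10.25873.

10.26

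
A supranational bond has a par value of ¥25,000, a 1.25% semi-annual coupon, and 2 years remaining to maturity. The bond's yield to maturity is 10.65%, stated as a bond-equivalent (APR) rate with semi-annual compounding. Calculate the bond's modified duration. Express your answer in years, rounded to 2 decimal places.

1.88 years

Periodic yield y = 0.05325. First find Macaulay duration:
  t   CF        PV=CF/(1+0.05325)^t    t·PV
  1       156.25       148.3503       148.3503
  2       156.25       140.8501       281.7002
  3       156.25       133.7290       401.1870
  4    25,156.25    20,441.8422    81,767.3687
  Σ                 20,864.7716    82,598.6062
P = 20,864.7716; Macaulay duration = 82,598.6062 / 20,864.7716 = 3.95876 half-year periods = 1.97938 years.
Modified duration = D_Mac / (1 + y) = 1.97938 / 1.05325 = 1.87931 years.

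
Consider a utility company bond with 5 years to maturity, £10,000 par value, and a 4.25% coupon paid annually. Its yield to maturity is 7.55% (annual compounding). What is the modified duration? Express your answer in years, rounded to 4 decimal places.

4.2538 years

Periodic yield y = 0.0755. First find Macaulay duration:
  t   CF        PV=CF/(1+0.0755)^t    t·PV
  1       425.00       395.1650       395.1650
  2       425.00       367.4245       734.8490
  3       425.00       341.6313     1,024.8940
  4       425.00       317.6488     1,270.5954
  5    10,425.00     7,244.7598    36,223.7989
  Σ                  8,666.6295    39,649.3023
P = 8,666.6295; Macaulay duration = 39,649.3023 / 8,666.6295 = 4.57494 years.
Modified duration = D_Mac / (1 + y) = 4.57494 / 1.0755 = 4.25378 years.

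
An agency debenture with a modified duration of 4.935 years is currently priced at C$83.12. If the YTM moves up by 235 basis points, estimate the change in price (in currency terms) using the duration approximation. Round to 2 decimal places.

-C$9.64

Duration approximation: ΔP/P ≈ -D_mod · Δy = -4.935 × (+0.0235) = -0.1159725.
ΔP ≈ 83.12 × (-0.1159725) = -9.6396342.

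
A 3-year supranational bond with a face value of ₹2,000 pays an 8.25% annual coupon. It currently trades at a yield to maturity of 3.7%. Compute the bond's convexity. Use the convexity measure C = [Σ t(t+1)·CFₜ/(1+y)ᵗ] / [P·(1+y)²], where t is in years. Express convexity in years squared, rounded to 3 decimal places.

With y = 0.037:
  t   CF        PV=CF/(1+0.037)^t    t·PV        t(t+1)·PV
  1       165.00       159.1128       159.1128         318.2257
  2       165.00       153.4357       306.8714         920.6142
  3     2,165.00     1,941.4295     5,824.2886      23,297.1544
  Σ                  2,253.9781     6,290.2728      24,535.9943
P = 2,253.9781.
Convexity = Σ t(t+1)·PV / [P·(1+y)²] = 24,535.9943 / (2,253.9781 × 1.075369) = 10.12270.

10.123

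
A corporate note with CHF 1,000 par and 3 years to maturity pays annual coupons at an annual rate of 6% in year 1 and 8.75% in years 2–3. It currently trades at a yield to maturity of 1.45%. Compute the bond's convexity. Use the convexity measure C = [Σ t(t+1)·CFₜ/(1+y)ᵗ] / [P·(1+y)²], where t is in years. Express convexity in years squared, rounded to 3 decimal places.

With y = 0.0145:
  t   CF        PV=CF/(1+0.0145)^t    t·PV        t(t+1)·PV
  1        60.00        59.1424        59.1424         118.2849
  2        87.50        85.0166       170.0333         510.0999
  3     1,087.50     1,041.5332     3,124.5996      12,498.3982
  Σ                  1,185.6923     3,353.7753      13,126.7829
P = 1,185.6923.
Convexity = Σ t(t+1)·PV / [P·(1+y)²] = 13,126.7829 / (1,185.6923 × 1.029210) = 10.75678.

10.757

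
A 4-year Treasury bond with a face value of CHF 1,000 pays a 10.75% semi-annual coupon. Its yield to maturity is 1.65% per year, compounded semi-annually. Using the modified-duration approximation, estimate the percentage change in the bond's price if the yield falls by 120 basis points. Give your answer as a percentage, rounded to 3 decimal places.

+4.114%

Periodic yield y = 0.00825. Modified duration first:
  t   CF        PV=CF/(1+0.00825)^t    t·PV
  1        53.75        53.3102        53.3102
  2        53.75        52.8740       105.7480
  3        53.75        52.4413       157.3240
  4        53.75        52.0122       208.0490
  5        53.75        51.5866       257.9332
  6        53.75        51.1645       306.9872
  7        53.75        50.7459       355.2212
  8     1,053.75       986.7150     7,893.7202
  Σ                  1,350.8499     9,338.2930
P = 1,350.8499; D_Mac = 6.91290 half-year periods = 3.45645 yrs; D_mod = 3.45645/(1+0.00825) = 3.42817 yrs.
ΔP/P ≈ -D_mod · Δy = -3.42817 × (-0.012) = +0.041138 = +4.1138%.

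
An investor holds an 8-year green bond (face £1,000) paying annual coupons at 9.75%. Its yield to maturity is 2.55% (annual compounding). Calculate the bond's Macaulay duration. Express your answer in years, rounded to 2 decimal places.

6.33 years

Periodic yield y = 0.0255. Discount each cash flow and weight by its year:
  t   CF        PV=CF/(1+0.0255)^t    t·PV
  1        97.50        95.0756        95.0756
  2        97.50        92.7114       185.4229
  3        97.50        90.4061       271.2182
  4        97.50        88.1580       352.6322
  5        97.50        85.9659       429.8296
  6        97.50        83.8283       502.9698
  7        97.50        81.7438       572.2068
  8     1,097.50       897.2619     7,178.0949
  Σ                  1,515.1510     9,587.4499
Price P = Σ PV = 1,515.1510.
Macaulay duration = Σ(t·PV) / P = 9,587.4499 / 1,515.1510 = 6.32772 years.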